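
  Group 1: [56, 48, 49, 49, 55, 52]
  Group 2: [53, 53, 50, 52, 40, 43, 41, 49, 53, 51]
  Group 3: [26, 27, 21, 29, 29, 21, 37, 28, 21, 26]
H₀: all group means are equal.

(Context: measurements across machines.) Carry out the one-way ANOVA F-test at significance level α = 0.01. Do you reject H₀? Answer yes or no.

reject H₀: yes

Group means [51.50, 48.50, 26.50], grand mean 40.731
SSB = Σnᵢ(x̄ᵢ−x̄)² = 3324.615; SSW = ΣΣ(x−x̄ᵢ)² = 514.500
MSB = 3324.615/2 = 1662.3077; MSW = 514.500/23 = 22.3696
F = MSB/MSW = 74.3111
df = (2, 23)
p-value (upper-tail) = 0.00000
At α=0.01: p < α → reject H₀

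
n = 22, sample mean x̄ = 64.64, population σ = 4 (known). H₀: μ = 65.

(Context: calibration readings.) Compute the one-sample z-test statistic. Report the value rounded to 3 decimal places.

test statistic = -0.422

SE = σ/√n = 4/√22 = 0.8528
z = (x̄−μ₀)/SE = (64.64−65)/0.8528 = -0.4221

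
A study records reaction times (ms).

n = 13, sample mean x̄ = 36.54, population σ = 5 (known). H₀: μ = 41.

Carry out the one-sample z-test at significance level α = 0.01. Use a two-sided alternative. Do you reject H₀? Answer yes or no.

SE = σ/√n = 5/√13 = 1.3868
z = (x̄−μ₀)/SE = (36.54−41)/1.3868 = -3.2162
p-value (two-sided) = 0.00130
At α=0.01: p < α → reject H₀

reject H₀: yes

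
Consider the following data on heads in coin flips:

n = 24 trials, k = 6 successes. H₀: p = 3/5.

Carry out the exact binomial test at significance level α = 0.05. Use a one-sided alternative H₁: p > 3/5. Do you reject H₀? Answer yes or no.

Exact binomial: n=24, k=6, p₀=3/5=0.6000
P(X≥6) from Σ C(n,i)·p₀^i·(1−p₀)^(n−i)
p-value (one-sided, H₁ greater) = 0.99989
At α=0.05: p ≥ α → fail to reject H₀

reject H₀: no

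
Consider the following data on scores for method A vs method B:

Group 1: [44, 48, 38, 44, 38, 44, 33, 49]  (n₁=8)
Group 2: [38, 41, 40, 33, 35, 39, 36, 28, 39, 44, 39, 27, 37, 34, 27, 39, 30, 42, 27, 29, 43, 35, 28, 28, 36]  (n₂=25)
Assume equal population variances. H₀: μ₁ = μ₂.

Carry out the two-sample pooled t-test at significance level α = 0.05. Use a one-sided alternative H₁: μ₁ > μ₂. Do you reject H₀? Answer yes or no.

reject H₀: yes

x̄₁=42.250, s₁=5.471, n₁=8
x̄₂=34.960, s₂=5.549, n₂=25
s_p² = [7·5.471² + 24·5.549²]/31 = 30.5955
SE = √(s_p²·(1/8+1/25)) = 2.2468
t = (42.250−34.960)/2.2468 = 3.2446
df = 31
p-value (one-sided, H₁ greater) = 0.00141
At α=0.05: p < α → reject H₀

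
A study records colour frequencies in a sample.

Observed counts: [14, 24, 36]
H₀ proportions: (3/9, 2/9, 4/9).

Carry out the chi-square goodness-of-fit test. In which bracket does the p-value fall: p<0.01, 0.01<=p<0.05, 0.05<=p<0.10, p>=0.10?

n = 74; E_i = n·p_i = [24.67, 16.44, 32.89]
χ² = (14−24.67)²/24.67 + (24−16.44)²/16.44 + (36−32.89)²/32.89 = 8.3784
df = 2
p-value (upper-tail) = 0.01516
→ bracket: 0.01<=p<0.05

p-value bracket: 0.01<=p<0.05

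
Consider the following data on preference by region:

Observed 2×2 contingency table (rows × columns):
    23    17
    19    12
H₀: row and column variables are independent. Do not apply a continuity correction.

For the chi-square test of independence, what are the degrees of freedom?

degrees of freedom = 1

df = (r−1)(c−1) = (2−1)·(2−1) = 1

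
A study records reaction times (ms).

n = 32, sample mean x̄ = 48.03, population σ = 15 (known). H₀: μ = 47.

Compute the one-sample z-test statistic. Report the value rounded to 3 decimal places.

SE = σ/√n = 15/√32 = 2.6517
z = (x̄−μ₀)/SE = (48.03−47)/2.6517 = 0.3884

test statistic = 0.388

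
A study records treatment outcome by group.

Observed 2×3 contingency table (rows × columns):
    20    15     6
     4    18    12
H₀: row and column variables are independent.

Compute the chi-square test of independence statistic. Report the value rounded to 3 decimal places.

Row totals [41, 34], col totals [24, 33, 18], n=75
χ² = (20−13.12)²/13.12 + (15−18.04)²/18.04 + (6−9.84)²/9.84 + (4−10.88)²/10.88 + (18−14.96)²/14.96 + (12−8.16)²/8.16 = 12.3940
df = 2

test statistic = 12.394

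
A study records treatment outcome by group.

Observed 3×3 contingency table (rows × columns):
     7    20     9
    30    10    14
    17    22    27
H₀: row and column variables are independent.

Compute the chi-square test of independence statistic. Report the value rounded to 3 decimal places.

Row totals [36, 54, 66], col totals [54, 52, 50], n=156
χ² = (7−12.46)²/12.46 + (20−12.00)²/12.00 + (9−11.54)²/11.54 + (30−18.69)²/18.69 + (10−18.00)²/18.00 + (14−17.31)²/17.31 + (17−22.85)²/22.85 + (22−22.00)²/22.00 + (27−21.15)²/21.15 = 22.4252
df = 4

test statistic = 22.425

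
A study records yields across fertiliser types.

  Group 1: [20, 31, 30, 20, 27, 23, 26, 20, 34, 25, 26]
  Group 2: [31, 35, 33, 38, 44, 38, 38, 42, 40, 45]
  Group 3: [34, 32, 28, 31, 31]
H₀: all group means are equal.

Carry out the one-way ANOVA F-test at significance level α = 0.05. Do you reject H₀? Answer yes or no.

reject H₀: yes

Group means [25.64, 38.40, 31.20], grand mean 31.615
SSB = Σnᵢ(x̄ᵢ−x̄)² = 854.408; SSW = ΣΣ(x−x̄ᵢ)² = 427.745
MSB = 854.408/2 = 427.2042; MSW = 427.745/23 = 18.5976
F = MSB/MSW = 22.9709
df = (2, 23)
p-value (upper-tail) = 0.00000
At α=0.05: p < α → reject H₀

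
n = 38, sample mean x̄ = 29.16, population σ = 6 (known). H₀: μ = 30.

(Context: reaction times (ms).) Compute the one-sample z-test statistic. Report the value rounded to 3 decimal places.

SE = σ/√n = 6/√38 = 0.9733
z = (x̄−μ₀)/SE = (29.16−30)/0.9733 = -0.8630

test statistic = -0.863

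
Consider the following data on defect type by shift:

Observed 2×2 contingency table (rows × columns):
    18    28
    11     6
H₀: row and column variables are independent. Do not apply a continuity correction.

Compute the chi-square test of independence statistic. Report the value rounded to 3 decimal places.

Row totals [46, 17], col totals [29, 34], n=63
χ² = (18−21.17)²/21.17 + (28−24.83)²/24.83 + (11−7.83)²/7.83 + (6−9.17)²/9.17 = 3.2683
df = 1

test statistic = 3.268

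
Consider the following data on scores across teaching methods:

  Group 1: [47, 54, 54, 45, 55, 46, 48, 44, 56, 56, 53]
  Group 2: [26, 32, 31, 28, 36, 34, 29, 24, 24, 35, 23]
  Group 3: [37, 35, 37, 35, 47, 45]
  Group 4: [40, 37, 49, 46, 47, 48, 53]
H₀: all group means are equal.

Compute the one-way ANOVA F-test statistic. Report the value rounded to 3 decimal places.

Group means [50.73, 29.27, 39.33, 45.71], grand mean 41.029
SSB = Σnᵢ(x̄ᵢ−x̄)² = 2725.846; SSW = ΣΣ(x−x̄ᵢ)² = 759.126
MSB = 2725.846/3 = 908.6153; MSW = 759.126/31 = 24.4879
F = MSB/MSW = 37.1046
df = (3, 31)

test statistic = 37.105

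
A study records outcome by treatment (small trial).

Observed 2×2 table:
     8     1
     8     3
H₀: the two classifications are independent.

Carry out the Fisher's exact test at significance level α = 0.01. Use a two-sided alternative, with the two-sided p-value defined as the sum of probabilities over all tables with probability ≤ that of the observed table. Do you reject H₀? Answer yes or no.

reject H₀: no

Margins: r₁=9, r₂=11, c₁=16, c₂=4, n=20
p_obs = C(9,8)·C(11,8)/C(20,16); sum pmf over tables with pmf ≤ p_obs
p-value (two-sided) = 0.59133
At α=0.01: p ≥ α → fail to reject H₀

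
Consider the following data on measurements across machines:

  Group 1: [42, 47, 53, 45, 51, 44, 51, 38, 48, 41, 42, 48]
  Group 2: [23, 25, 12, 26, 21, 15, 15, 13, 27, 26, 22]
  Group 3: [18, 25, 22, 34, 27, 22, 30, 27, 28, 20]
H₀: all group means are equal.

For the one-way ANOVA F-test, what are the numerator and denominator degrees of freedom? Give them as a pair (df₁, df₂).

degrees of freedom = [2, 30]

k = 3 groups, N = 33 total
df = (k−1, N−k) = (3−1, 33−3) = (2, 30)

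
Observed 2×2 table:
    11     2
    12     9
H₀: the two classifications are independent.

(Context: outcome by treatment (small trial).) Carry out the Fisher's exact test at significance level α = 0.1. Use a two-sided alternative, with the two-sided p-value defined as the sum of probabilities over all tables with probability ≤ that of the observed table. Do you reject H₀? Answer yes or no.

reject H₀: no

Margins: r₁=13, r₂=21, c₁=23, c₂=11, n=34
p_obs = C(13,11)·C(21,12)/C(34,23); sum pmf over tables with pmf ≤ p_obs
p-value (two-sided) = 0.13982
At α=0.1: p ≥ α → fail to reject H₀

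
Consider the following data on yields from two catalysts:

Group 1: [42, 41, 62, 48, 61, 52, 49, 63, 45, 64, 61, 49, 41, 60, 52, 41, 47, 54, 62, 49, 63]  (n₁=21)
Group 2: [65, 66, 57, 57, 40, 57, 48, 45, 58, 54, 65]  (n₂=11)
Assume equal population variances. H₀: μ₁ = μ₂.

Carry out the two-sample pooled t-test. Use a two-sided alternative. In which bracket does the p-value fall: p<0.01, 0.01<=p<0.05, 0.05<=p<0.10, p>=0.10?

p-value bracket: p>=0.10

x̄₁=52.667, s₁=8.327, n₁=21
x̄₂=55.636, s₂=8.441, n₂=11
s_p² = [20·8.327² + 10·8.441²]/30 = 69.9737
SE = √(s_p²·(1/21+1/11)) = 3.1134
t = (52.667−55.636)/3.1134 = -0.9538
df = 30
p-value (two-sided) = 0.34779
→ bracket: p>=0.10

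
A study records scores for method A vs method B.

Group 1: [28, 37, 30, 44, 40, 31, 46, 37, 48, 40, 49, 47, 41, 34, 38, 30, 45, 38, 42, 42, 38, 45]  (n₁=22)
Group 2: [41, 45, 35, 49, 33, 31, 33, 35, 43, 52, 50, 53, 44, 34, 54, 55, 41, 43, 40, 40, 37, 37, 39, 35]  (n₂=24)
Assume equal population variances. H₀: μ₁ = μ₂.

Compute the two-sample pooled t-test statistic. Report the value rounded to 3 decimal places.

test statistic = -1.042

x̄₁=39.545, s₁=6.139, n₁=22
x̄₂=41.625, s₂=7.288, n₂=24
s_p² = [21·6.139² + 23·7.288²]/44 = 45.7518
SE = √(s_p²·(1/22+1/24)) = 1.9965
t = (39.545−41.625)/1.9965 = -1.0416
df = 44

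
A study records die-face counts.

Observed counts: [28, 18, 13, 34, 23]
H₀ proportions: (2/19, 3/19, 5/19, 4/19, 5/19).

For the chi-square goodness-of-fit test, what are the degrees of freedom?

df = k − 1 = 5 − 1 = 4

degrees of freedom = 4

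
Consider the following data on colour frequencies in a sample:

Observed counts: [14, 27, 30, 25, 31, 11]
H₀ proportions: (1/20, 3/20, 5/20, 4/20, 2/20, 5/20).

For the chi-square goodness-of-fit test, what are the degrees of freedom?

df = k − 1 = 6 − 1 = 5

degrees of freedom = 5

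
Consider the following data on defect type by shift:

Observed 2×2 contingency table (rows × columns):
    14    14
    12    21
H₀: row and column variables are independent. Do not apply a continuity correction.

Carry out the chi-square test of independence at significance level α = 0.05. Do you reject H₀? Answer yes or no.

Row totals [28, 33], col totals [26, 35], n=61
χ² = (14−11.93)²/11.93 + (14−16.07)²/16.07 + (12−14.07)²/14.07 + (21−18.93)²/18.93 = 1.1517
df = 1
p-value (upper-tail) = 0.28318
At α=0.05: p ≥ α → fail to reject H₀

reject H₀: no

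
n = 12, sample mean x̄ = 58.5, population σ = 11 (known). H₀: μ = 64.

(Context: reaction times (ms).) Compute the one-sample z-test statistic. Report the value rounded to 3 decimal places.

SE = σ/√n = 11/√12 = 3.1754
z = (x̄−μ₀)/SE = (58.5−64)/3.1754 = -1.7321

test statistic = -1.732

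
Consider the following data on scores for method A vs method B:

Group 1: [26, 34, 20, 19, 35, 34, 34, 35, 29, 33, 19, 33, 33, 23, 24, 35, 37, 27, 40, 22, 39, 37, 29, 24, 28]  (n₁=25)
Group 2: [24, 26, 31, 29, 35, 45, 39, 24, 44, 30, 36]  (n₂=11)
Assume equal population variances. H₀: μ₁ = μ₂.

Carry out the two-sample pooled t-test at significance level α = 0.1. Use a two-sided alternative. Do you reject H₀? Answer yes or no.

reject H₀: no

x̄₁=29.960, s₁=6.413, n₁=25
x̄₂=33.000, s₂=7.443, n₂=11
s_p² = [24·6.413² + 10·7.443²]/34 = 45.3224
SE = √(s_p²·(1/25+1/11)) = 2.4358
t = (29.960−33.000)/2.4358 = -1.2481
df = 34
p-value (two-sided) = 0.22054
At α=0.1: p ≥ α → fail to reject H₀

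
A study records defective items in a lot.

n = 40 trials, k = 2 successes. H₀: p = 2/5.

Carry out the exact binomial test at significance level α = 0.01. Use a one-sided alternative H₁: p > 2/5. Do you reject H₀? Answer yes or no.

reject H₀: no

Exact binomial: n=40, k=2, p₀=2/5=0.4000
P(X≥2) from Σ C(n,i)·p₀^i·(1−p₀)^(n−i)
p-value (one-sided, H₁ greater) = 1.00000
At α=0.01: p ≥ α → fail to reject H₀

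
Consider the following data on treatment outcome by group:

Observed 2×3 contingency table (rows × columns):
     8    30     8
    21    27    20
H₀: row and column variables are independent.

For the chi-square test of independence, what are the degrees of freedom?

df = (r−1)(c−1) = (2−1)·(3−1) = 2

degrees of freedom = 2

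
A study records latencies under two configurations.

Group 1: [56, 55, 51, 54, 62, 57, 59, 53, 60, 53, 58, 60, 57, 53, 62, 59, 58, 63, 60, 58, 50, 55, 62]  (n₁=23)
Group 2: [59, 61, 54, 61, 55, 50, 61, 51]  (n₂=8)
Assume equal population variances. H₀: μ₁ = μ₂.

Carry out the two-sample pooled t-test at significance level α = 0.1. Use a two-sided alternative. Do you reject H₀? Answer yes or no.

x̄₁=57.174, s₁=3.688, n₁=23
x̄₂=56.500, s₂=4.598, n₂=8
s_p² = [22·3.688² + 7·4.598²]/29 = 15.4243
SE = √(s_p²·(1/23+1/8)) = 1.6120
t = (57.174−56.500)/1.6120 = 0.4181
df = 29
p-value (two-sided) = 0.67899
At α=0.1: p ≥ α → fail to reject H₀

reject H₀: no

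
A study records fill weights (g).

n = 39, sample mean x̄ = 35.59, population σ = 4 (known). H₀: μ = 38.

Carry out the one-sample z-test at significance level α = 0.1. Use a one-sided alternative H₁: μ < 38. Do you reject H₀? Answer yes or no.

reject H₀: yes

SE = σ/√n = 4/√39 = 0.6405
z = (x̄−μ₀)/SE = (35.59−38)/0.6405 = -3.7626
p-value (one-sided, H₁ less) = 0.00008
At α=0.1: p < α → reject H₀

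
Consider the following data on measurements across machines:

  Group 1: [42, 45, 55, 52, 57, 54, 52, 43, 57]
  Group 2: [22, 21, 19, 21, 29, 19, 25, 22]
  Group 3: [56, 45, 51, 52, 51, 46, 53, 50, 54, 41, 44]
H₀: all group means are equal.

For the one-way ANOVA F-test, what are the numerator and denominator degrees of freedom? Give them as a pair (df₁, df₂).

k = 3 groups, N = 28 total
df = (k−1, N−k) = (3−1, 28−3) = (2, 25)

degrees of freedom = [2, 25]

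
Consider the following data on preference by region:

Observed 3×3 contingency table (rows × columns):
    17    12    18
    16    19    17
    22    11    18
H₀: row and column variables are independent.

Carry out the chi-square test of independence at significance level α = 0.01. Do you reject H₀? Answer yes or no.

reject H₀: no

Row totals [47, 52, 51], col totals [55, 42, 53], n=150
χ² = (17−17.23)²/17.23 + (12−13.16)²/13.16 + (18−16.61)²/16.61 + (16−19.07)²/19.07 + (19−14.56)²/14.56 + (17−18.37)²/18.37 + (22−18.70)²/18.70 + (11−14.28)²/14.28 + (18−18.02)²/18.02 = 3.5079
df = 4
p-value (upper-tail) = 0.47667
At α=0.01: p ≥ α → fail to reject H₀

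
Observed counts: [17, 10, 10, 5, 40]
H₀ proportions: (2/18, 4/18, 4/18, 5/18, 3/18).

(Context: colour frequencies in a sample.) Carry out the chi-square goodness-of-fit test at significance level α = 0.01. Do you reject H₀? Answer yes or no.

reject H₀: yes

n = 82; E_i = n·p_i = [9.11, 18.22, 18.22, 22.78, 13.67]
χ² = (17−9.11)²/9.11 + (10−18.22)²/18.22 + (10−18.22)²/18.22 + (5−22.78)²/22.78 + (40−13.67)²/13.67 = 78.8659
df = 4
p-value (upper-tail) = 0.00000
At α=0.01: p < α → reject H₀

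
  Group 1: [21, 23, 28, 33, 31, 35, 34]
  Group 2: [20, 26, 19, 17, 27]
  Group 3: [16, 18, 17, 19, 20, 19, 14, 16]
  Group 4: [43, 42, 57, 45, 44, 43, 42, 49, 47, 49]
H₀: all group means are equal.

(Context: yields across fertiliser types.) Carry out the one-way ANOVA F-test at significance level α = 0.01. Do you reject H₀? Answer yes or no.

reject H₀: yes

Group means [29.29, 21.80, 17.38, 46.10], grand mean 30.467
SSB = Σnᵢ(x̄ᵢ−x̄)² = 4200.463; SSW = ΣΣ(x−x̄ᵢ)² = 483.004
MSB = 4200.463/3 = 1400.1544; MSW = 483.004/26 = 18.5771
F = MSB/MSW = 75.3701
df = (3, 26)
p-value (upper-tail) = 0.00000
At α=0.01: p < α → reject H₀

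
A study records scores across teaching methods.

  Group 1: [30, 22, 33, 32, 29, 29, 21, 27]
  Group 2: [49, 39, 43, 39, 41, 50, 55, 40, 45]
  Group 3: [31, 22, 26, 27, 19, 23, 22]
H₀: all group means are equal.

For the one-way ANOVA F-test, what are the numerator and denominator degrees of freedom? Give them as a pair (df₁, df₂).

degrees of freedom = [2, 21]

k = 3 groups, N = 24 total
df = (k−1, N−k) = (3−1, 24−3) = (2, 21)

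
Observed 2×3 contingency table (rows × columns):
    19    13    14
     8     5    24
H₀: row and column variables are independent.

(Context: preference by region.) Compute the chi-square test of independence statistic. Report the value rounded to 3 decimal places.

Row totals [46, 37], col totals [27, 18, 38], n=83
χ² = (19−14.96)²/14.96 + (13−9.98)²/9.98 + (14−21.06)²/21.06 + (8−12.04)²/12.04 + (5−8.02)²/8.02 + (24−16.94)²/16.94 = 9.8080
df = 2

test statistic = 9.808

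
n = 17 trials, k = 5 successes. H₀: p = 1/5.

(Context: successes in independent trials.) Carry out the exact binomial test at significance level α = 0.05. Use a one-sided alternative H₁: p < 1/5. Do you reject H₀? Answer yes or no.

reject H₀: no

Exact binomial: n=17, k=5, p₀=1/5=0.2000
P(X≤5) from Σ C(n,i)·p₀^i·(1−p₀)^(n−i)
p-value (one-sided, H₁ less) = 0.89430
At α=0.05: p ≥ α → fail to reject H₀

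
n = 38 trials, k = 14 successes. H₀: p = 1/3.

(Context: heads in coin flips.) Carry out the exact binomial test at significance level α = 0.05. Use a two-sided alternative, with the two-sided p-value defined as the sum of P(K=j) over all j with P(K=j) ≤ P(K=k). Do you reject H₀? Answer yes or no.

Exact binomial: n=38, k=14, p₀=1/3=0.3333
P(X=j) = C(n,j)·p₀^j·(1−p₀)^(n−j); p = Σ P(X=j) over j with P(X=j) ≤ P(X=14)
p-value (two-sided) = 0.73099
At α=0.05: p ≥ α → fail to reject H₀

reject H₀: no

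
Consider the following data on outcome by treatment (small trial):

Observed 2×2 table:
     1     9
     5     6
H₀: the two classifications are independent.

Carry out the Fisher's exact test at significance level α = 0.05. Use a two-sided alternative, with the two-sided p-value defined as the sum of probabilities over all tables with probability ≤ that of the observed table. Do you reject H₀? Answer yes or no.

Margins: r₁=10, r₂=11, c₁=6, c₂=15, n=21
p_obs = C(10,1)·C(11,5)/C(21,6); sum pmf over tables with pmf ≤ p_obs
p-value (two-sided) = 0.14861
At α=0.05: p ≥ α → fail to reject H₀

reject H₀: no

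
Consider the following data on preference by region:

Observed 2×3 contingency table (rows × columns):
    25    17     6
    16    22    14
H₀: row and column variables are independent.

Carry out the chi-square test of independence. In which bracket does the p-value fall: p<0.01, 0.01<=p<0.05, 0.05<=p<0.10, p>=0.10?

p-value bracket: 0.05<=p<0.10

Row totals [48, 52], col totals [41, 39, 20], n=100
χ² = (25−19.68)²/19.68 + (17−18.72)²/18.72 + (6−9.60)²/9.60 + (16−21.32)²/21.32 + (22−20.28)²/20.28 + (14−10.40)²/10.40 = 5.6657
df = 2
p-value (upper-tail) = 0.05884
→ bracket: 0.05<=p<0.10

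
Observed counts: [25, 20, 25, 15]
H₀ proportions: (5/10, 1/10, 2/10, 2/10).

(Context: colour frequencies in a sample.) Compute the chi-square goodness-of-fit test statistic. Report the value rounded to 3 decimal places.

n = 85; E_i = n·p_i = [42.50, 8.50, 17.00, 17.00]
χ² = (25−42.50)²/42.50 + (20−8.50)²/8.50 + (25−17.00)²/17.00 + (15−17.00)²/17.00 = 26.7647
df = 3

test statistic = 26.765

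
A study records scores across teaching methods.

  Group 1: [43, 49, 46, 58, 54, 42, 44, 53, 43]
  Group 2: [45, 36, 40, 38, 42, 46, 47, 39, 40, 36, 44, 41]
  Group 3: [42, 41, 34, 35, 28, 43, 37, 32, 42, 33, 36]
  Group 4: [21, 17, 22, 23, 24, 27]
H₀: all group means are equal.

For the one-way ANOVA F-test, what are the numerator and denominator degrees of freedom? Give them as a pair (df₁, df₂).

k = 4 groups, N = 38 total
df = (k−1, N−k) = (4−1, 38−4) = (3, 34)

degrees of freedom = [3, 34]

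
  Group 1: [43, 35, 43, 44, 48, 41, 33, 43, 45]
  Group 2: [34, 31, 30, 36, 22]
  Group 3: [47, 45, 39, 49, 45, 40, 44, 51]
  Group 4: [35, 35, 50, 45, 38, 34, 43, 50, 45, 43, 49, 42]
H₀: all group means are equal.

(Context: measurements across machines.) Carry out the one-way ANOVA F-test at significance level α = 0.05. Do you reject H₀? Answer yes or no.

Group means [41.67, 30.60, 45.00, 42.42], grand mean 41.088
SSB = Σnᵢ(x̄ᵢ−x̄)² = 696.619; SSW = ΣΣ(x−x̄ᵢ)² = 788.117
MSB = 696.619/3 = 232.2062; MSW = 788.117/30 = 26.2706
F = MSB/MSW = 8.8390
df = (3, 30)
p-value (upper-tail) = 0.00024
At α=0.05: p < α → reject H₀

reject H₀: yes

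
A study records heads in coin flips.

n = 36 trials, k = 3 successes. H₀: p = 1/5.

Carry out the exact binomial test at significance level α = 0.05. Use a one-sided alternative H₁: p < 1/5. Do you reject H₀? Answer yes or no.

reject H₀: no

Exact binomial: n=36, k=3, p₀=1/5=0.2000
P(X≤3) from Σ C(n,i)·p₀^i·(1−p₀)^(n−i)
p-value (one-sided, H₁ less) = 0.05223
At α=0.05: p ≥ α → fail to reject H₀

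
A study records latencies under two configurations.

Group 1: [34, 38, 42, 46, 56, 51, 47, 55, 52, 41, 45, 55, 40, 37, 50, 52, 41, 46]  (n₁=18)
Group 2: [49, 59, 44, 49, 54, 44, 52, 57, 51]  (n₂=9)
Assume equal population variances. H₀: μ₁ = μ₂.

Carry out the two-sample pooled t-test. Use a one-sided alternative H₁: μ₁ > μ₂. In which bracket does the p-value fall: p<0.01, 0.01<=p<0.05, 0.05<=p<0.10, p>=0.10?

x̄₁=46.000, s₁=6.721, n₁=18
x̄₂=51.000, s₂=5.196, n₂=9
s_p² = [17·6.721² + 8·5.196²]/25 = 39.3600
SE = √(s_p²·(1/18+1/9)) = 2.5612
t = (46.000−51.000)/2.5612 = -1.9522
df = 25
p-value (one-sided, H₁ greater) = 0.96890
→ bracket: p>=0.10

p-value bracket: p>=0.10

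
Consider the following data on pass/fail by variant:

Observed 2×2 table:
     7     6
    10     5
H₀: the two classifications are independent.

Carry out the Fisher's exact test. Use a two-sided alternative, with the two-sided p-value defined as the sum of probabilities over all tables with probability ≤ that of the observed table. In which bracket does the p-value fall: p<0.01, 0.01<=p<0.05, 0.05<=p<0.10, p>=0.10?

Margins: r₁=13, r₂=15, c₁=17, c₂=11, n=28
p_obs = C(13,7)·C(15,10)/C(28,17); sum pmf over tables with pmf ≤ p_obs
p-value (two-sided) = 0.70004
→ bracket: p>=0.10

p-value bracket: p>=0.10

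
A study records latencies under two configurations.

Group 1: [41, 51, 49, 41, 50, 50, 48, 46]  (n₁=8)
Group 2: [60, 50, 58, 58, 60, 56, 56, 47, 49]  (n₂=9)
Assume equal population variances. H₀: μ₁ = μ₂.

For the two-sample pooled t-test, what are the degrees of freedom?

df = n₁ + n₂ − 2 = 8 + 9 − 2 = 15

degrees of freedom = 15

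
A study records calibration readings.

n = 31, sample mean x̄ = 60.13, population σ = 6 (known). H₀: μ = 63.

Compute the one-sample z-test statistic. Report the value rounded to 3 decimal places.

test statistic = -2.663

SE = σ/√n = 6/√31 = 1.0776
z = (x̄−μ₀)/SE = (60.13−63)/1.0776 = -2.6632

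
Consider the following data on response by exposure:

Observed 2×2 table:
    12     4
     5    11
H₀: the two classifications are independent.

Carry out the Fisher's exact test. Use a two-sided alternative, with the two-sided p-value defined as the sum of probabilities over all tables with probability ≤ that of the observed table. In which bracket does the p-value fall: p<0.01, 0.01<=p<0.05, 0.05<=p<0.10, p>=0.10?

p-value bracket: 0.01<=p<0.05

Margins: r₁=16, r₂=16, c₁=17, c₂=15, n=32
p_obs = C(16,12)·C(16,5)/C(32,17); sum pmf over tables with pmf ≤ p_obs
p-value (two-sided) = 0.03195
→ bracket: 0.01<=p<0.05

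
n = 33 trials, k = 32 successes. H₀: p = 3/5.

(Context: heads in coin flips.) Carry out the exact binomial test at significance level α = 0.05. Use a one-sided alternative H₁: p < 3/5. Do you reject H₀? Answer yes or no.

reject H₀: no

Exact binomial: n=33, k=32, p₀=3/5=0.6000
P(X≤32) from Σ C(n,i)·p₀^i·(1−p₀)^(n−i)
p-value (one-sided, H₁ less) = 1.00000
At α=0.05: p ≥ α → fail to reject H₀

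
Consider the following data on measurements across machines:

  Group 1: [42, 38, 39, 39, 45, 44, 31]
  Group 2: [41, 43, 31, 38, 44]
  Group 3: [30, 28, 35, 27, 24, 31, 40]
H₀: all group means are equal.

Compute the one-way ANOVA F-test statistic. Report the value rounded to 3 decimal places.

Group means [39.71, 39.40, 30.71], grand mean 36.316
SSB = Σnᵢ(x̄ᵢ−x̄)² = 348.048; SSW = ΣΣ(x−x̄ᵢ)² = 412.057
MSB = 348.048/2 = 174.0241; MSW = 412.057/16 = 25.7536
F = MSB/MSW = 6.7573
df = (2, 16)

test statistic = 6.757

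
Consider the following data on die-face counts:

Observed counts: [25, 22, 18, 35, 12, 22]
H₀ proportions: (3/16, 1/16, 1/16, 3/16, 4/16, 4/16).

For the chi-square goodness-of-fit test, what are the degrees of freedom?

degrees of freedom = 5

df = k − 1 = 6 − 1 = 5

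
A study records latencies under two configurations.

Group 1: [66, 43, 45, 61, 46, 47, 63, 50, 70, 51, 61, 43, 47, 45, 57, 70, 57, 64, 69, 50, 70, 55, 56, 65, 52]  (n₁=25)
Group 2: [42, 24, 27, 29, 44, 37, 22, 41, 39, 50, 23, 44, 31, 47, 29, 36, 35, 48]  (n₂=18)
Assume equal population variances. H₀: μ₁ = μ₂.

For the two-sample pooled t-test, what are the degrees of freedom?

df = n₁ + n₂ − 2 = 25 + 18 − 2 = 41

degrees of freedom = 41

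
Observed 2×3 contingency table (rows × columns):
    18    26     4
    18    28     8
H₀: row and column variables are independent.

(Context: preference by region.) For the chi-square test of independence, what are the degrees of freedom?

degrees of freedom = 2

df = (r−1)(c−1) = (2−1)·(3−1) = 2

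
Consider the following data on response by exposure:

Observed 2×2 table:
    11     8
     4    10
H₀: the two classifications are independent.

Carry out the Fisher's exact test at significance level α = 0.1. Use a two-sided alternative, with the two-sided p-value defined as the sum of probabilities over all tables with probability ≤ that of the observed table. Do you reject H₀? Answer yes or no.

Margins: r₁=19, r₂=14, c₁=15, c₂=18, n=33
p_obs = C(19,11)·C(14,4)/C(33,15); sum pmf over tables with pmf ≤ p_obs
p-value (two-sided) = 0.15821
At α=0.1: p ≥ α → fail to reject H₀

reject H₀: no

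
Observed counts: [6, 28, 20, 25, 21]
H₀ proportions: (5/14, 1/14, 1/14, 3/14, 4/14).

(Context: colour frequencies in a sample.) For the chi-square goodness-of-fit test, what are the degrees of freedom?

df = k − 1 = 5 − 1 = 4

degrees of freedom = 4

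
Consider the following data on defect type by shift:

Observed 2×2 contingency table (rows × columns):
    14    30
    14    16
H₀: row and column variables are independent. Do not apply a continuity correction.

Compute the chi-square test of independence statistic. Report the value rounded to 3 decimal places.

Row totals [44, 30], col totals [28, 46], n=74
χ² = (14−16.65)²/16.65 + (30−27.35)²/27.35 + (14−11.35)²/11.35 + (16−18.65)²/18.65 = 1.6721
df = 1

test statistic = 1.672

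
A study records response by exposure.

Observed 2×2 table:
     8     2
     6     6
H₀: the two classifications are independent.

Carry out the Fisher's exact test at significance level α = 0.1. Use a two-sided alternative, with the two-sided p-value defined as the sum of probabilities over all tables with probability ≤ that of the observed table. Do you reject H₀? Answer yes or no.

reject H₀: no

Margins: r₁=10, r₂=12, c₁=14, c₂=8, n=22
p_obs = C(10,8)·C(12,6)/C(22,14); sum pmf over tables with pmf ≤ p_obs
p-value (two-sided) = 0.20433
At α=0.1: p ≥ α → fail to reject H₀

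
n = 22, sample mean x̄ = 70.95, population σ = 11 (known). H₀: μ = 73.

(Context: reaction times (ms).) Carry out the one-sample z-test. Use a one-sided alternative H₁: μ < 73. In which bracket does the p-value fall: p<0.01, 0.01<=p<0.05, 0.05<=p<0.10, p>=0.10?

p-value bracket: p>=0.10

SE = σ/√n = 11/√22 = 2.3452
z = (x̄−μ₀)/SE = (70.95−73)/2.3452 = -0.8741
p-value (one-sided, H₁ less) = 0.19103
→ bracket: p>=0.10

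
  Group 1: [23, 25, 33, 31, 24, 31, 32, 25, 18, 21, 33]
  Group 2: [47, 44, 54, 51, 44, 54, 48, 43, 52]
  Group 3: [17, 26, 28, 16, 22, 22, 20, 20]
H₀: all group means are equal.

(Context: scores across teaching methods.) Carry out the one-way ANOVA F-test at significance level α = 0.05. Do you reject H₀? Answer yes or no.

reject H₀: yes

Group means [26.91, 48.56, 21.38], grand mean 32.286
SSB = Σnᵢ(x̄ᵢ−x̄)² = 3652.708; SSW = ΣΣ(x−x̄ᵢ)² = 549.006
MSB = 3652.708/2 = 1826.3540; MSW = 549.006/25 = 21.9603
F = MSB/MSW = 83.1663
df = (2, 25)
p-value (upper-tail) = 0.00000
At α=0.05: p < α → reject H₀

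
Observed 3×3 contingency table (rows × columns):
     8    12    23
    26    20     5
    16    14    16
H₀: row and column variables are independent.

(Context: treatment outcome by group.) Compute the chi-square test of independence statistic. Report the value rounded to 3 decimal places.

Row totals [43, 51, 46], col totals [50, 46, 44], n=140
χ² = (8−15.36)²/15.36 + (12−14.13)²/14.13 + (23−13.51)²/13.51 + (26−18.21)²/18.21 + (20−16.76)²/16.76 + (5−16.03)²/16.03 + (16−16.43)²/16.43 + (14−15.11)²/15.11 + (16−14.46)²/14.46 = 22.3052
df = 4

test statistic = 22.305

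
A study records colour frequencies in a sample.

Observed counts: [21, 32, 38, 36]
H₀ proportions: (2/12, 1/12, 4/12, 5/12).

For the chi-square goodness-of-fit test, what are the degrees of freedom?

degrees of freedom = 3

df = k − 1 = 4 − 1 = 3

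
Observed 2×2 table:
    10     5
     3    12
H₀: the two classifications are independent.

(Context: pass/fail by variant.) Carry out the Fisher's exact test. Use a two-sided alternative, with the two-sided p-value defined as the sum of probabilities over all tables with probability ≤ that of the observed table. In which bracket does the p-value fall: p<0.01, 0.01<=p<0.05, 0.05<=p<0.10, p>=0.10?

p-value bracket: 0.01<=p<0.05

Margins: r₁=15, r₂=15, c₁=13, c₂=17, n=30
p_obs = C(15,10)·C(15,3)/C(30,13); sum pmf over tables with pmf ≤ p_obs
p-value (two-sided) = 0.02533
→ bracket: 0.01<=p<0.05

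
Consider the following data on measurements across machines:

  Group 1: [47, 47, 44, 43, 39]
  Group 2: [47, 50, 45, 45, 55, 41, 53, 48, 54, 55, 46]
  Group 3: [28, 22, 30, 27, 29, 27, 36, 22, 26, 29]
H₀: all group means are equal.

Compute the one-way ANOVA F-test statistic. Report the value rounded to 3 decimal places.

Group means [44.00, 49.00, 27.60], grand mean 39.808
SSB = Σnᵢ(x̄ᵢ−x̄)² = 2507.638; SSW = ΣΣ(x−x̄ᵢ)² = 414.400
MSB = 2507.638/2 = 1253.8192; MSW = 414.400/23 = 18.0174
F = MSB/MSW = 69.5894
df = (2, 23)

test statistic = 69.589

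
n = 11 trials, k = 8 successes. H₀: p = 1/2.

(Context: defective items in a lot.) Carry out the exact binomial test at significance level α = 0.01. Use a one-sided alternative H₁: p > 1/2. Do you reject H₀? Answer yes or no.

Exact binomial: n=11, k=8, p₀=1/2=0.5000
P(X≥8) from Σ C(n,i)·p₀^i·(1−p₀)^(n−i)
p-value (one-sided, H₁ greater) = 0.11328
At α=0.01: p ≥ α → fail to reject H₀

reject H₀: no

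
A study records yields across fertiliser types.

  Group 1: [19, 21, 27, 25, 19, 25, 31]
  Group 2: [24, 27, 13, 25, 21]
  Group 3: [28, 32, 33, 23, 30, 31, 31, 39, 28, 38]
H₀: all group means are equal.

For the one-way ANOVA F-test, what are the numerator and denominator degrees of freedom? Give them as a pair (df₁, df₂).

k = 3 groups, N = 22 total
df = (k−1, N−k) = (3−1, 22−3) = (2, 19)

degrees of freedom = [2, 19]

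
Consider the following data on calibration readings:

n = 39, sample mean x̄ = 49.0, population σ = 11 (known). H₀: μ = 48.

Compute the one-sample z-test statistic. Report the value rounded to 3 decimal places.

SE = σ/√n = 11/√39 = 1.7614
z = (x̄−μ₀)/SE = (49.0−48)/1.7614 = 0.5677

test statistic = 0.568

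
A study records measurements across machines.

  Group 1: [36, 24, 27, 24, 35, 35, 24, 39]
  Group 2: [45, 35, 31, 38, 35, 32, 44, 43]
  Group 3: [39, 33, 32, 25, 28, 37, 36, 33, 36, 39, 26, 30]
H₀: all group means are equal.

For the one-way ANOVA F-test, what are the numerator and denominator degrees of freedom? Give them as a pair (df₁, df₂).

k = 3 groups, N = 28 total
df = (k−1, N−k) = (3−1, 28−3) = (2, 25)

degrees of freedom = [2, 25]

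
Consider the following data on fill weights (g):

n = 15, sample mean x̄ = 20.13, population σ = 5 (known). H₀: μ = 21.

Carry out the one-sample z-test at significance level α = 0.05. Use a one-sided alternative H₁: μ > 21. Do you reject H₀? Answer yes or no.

reject H₀: no

SE = σ/√n = 5/√15 = 1.2910
z = (x̄−μ₀)/SE = (20.13−21)/1.2910 = -0.6739
p-value (one-sided, H₁ greater) = 0.74981
At α=0.05: p ≥ α → fail to reject H₀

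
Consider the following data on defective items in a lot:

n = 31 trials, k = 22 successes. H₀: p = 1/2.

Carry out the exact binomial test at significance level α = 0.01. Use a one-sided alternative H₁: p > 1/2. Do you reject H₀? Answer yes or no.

reject H₀: no

Exact binomial: n=31, k=22, p₀=1/2=0.5000
P(X≥22) from Σ C(n,i)·p₀^i·(1−p₀)^(n−i)
p-value (one-sided, H₁ greater) = 0.01472
At α=0.01: p ≥ α → fail to reject H₀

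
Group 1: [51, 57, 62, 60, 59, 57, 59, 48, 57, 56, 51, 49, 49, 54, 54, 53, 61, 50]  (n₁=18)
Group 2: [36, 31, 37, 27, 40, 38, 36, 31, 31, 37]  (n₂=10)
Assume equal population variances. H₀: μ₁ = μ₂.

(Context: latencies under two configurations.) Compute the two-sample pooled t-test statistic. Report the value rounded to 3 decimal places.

x̄₁=54.833, s₁=4.462, n₁=18
x̄₂=34.400, s₂=4.115, n₂=10
s_p² = [17·4.462² + 9·4.115²]/26 = 18.8808
SE = √(s_p²·(1/18+1/10)) = 1.7138
t = (54.833−34.400)/1.7138 = 11.9230
df = 26

test statistic = 11.923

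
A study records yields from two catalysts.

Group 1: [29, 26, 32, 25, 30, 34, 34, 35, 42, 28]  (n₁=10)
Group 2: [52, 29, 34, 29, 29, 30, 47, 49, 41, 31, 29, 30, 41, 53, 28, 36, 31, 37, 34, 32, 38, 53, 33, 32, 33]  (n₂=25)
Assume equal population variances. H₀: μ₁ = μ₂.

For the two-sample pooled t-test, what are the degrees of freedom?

degrees of freedom = 33

df = n₁ + n₂ − 2 = 10 + 25 − 2 = 33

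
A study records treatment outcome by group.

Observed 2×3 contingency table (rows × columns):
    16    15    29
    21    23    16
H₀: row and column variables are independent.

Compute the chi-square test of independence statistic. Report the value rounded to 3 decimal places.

Row totals [60, 60], col totals [37, 38, 45], n=120
χ² = (16−18.50)²/18.50 + (15−19.00)²/19.00 + (29−22.50)²/22.50 + (21−18.50)²/18.50 + (23−19.00)²/19.00 + (16−22.50)²/22.50 = 6.1154
df = 2

test statistic = 6.115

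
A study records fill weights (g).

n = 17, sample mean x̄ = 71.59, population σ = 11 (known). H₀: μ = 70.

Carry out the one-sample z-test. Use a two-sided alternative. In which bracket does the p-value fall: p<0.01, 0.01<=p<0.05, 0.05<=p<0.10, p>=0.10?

p-value bracket: p>=0.10

SE = σ/√n = 11/√17 = 2.6679
z = (x̄−μ₀)/SE = (71.59−70)/2.6679 = 0.5960
p-value (two-sided) = 0.55119
→ bracket: p>=0.10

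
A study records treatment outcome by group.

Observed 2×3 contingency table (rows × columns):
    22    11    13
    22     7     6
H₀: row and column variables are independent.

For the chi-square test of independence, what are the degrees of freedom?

df = (r−1)(c−1) = (2−1)·(3−1) = 2

degrees of freedom = 2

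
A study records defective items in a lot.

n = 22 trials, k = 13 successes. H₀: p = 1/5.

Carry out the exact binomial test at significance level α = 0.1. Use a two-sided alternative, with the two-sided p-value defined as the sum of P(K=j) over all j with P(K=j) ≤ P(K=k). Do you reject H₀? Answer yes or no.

Exact binomial: n=22, k=13, p₀=1/5=0.2000
P(X=j) = C(n,j)·p₀^j·(1−p₀)^(n−j); p = Σ P(X=j) over j with P(X=j) ≤ P(X=13)
p-value (two-sided) = 0.00006
At α=0.1: p < α → reject H₀

reject H₀: yes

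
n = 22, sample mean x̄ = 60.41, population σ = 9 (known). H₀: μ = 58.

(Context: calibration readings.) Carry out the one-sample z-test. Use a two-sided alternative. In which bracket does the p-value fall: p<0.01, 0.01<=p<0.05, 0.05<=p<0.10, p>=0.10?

SE = σ/√n = 9/√22 = 1.9188
z = (x̄−μ₀)/SE = (60.41−58)/1.9188 = 1.2560
p-value (two-sided) = 0.20912
→ bracket: p>=0.10

p-value bracket: p>=0.10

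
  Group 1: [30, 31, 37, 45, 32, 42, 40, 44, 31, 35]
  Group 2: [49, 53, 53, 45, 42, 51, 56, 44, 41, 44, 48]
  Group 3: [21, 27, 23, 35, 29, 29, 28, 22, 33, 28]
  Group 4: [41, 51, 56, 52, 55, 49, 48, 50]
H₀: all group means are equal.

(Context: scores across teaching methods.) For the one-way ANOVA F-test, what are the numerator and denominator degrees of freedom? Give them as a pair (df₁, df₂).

k = 4 groups, N = 39 total
df = (k−1, N−k) = (4−1, 39−4) = (3, 35)

degrees of freedom = [3, 35]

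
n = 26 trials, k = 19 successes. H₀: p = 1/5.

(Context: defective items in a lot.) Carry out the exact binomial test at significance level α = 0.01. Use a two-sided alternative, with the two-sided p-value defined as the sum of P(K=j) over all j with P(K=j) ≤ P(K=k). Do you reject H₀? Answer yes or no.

reject H₀: yes

Exact binomial: n=26, k=19, p₀=1/5=0.2000
P(X=j) = C(n,j)·p₀^j·(1−p₀)^(n−j); p = Σ P(X=j) over j with P(X=j) ≤ P(X=19)
p-value (two-sided) = 0.00000
At α=0.01: p < α → reject H₀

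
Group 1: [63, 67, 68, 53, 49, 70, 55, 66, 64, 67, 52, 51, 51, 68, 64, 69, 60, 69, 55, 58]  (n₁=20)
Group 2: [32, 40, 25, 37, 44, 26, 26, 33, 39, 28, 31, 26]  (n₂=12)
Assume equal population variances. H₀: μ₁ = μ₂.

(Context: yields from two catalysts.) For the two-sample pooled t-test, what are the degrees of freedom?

degrees of freedom = 30

df = n₁ + n₂ − 2 = 20 + 12 − 2 = 30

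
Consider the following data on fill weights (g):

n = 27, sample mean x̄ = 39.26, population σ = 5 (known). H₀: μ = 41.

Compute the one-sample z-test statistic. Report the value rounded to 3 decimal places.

SE = σ/√n = 5/√27 = 0.9623
z = (x̄−μ₀)/SE = (39.26−41)/0.9623 = -1.8083

test statistic = -1.808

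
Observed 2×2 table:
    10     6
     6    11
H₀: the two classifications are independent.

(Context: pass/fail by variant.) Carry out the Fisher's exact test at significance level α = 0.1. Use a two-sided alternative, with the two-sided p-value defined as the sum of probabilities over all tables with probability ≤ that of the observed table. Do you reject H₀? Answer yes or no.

reject H₀: no

Margins: r₁=16, r₂=17, c₁=16, c₂=17, n=33
p_obs = C(16,10)·C(17,6)/C(33,16); sum pmf over tables with pmf ≤ p_obs
p-value (two-sided) = 0.16935
At α=0.1: p ≥ α → fail to reject H₀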